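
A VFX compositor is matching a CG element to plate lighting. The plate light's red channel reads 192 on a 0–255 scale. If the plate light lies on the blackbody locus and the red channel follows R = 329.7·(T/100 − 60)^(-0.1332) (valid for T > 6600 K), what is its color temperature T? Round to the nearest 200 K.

(t − 60)^(-0.1332) = 192/329.7 = 0.58235.
t − 60 = 0.58235^(1/-0.1332) = 0.58235^(-7.508) = 57.929, so t = 117.929.
T = 100·t = 11793 K → 11800 K to the nearest 200 K.

11800 K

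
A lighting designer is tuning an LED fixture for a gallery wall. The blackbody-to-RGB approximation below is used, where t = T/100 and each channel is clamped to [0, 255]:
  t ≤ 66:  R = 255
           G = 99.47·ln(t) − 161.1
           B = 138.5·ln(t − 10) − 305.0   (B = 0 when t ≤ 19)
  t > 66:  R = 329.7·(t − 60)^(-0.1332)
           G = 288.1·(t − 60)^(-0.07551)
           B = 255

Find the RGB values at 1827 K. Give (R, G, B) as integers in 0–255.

t = 1827/100 = 18.27; the t ≤ 66 branch applies.
R = 255 by definition for t ≤ 66.
G = 99.47·ln 18.27 − 161.1 = 99.47·2.9053 − 161.1 = 127.886.
t = 18.27 ≤ 19, so B = 0.
Rounded: (255, 128, 0).

(255, 128, 0)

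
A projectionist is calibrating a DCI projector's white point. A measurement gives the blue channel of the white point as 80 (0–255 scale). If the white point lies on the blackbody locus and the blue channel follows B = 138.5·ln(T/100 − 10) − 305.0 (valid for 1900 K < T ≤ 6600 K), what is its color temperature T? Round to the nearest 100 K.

2600 K

ln(t − 10) = (80 + 305.0) / 138.5 = 2.7798.
t − 10 = e^2.7798 = 16.116, so t = 26.116.
T = 100·t = 2612 K → 2600 K to the nearest 100 K.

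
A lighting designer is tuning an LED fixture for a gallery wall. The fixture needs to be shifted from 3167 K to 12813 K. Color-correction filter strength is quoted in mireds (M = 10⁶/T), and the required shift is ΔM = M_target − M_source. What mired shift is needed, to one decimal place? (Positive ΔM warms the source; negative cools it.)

-237.7 mireds

M_source = 10⁶/3167 = 315.756; M_target = 10⁶/12813 = 78.046.
ΔM = 78.046 − 315.756 = -237.711 → -237.7 mireds, a cooling shift.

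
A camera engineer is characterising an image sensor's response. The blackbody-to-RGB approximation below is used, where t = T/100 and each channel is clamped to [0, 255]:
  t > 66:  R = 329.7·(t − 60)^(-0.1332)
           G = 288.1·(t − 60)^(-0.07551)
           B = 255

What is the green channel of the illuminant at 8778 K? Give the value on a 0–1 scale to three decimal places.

t = 8778/100 = 87.78; the t > 66 branch applies.
G = 288.1·(87.78 − 60)^(-0.07551) = 288.1·27.78^(-0.07551) = 288.1·0.77801 = 224.144.
On a 0–1 scale: 224.144/255 = 0.8790 → 0.879.

0.879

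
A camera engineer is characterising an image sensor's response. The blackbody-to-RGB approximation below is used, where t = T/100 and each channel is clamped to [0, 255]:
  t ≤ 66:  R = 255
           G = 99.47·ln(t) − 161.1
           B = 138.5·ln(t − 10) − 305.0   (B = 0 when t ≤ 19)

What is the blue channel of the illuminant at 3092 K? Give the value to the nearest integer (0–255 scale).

t = 3092/100 = 30.92; the t ≤ 66 branch applies.
B = 138.5·ln(30.92 − 10) − 305.0 = 138.5·ln 20.92 − 305.0 = 138.5·3.0407 − 305.0 = 116.138.
Rounded: 116.

116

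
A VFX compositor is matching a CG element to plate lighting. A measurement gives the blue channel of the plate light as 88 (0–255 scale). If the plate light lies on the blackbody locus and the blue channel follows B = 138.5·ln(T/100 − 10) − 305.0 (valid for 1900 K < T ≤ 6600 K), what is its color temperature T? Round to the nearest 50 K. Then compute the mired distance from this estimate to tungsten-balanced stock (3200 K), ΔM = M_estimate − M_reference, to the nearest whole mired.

ln(t − 10) = (88 + 305.0) / 138.5 = 2.8375.
t − 10 = e^2.8375 = 17.074, so t = 27.074.
T = 100·t = 2707 K → 2700 K to the nearest 50 K.
M_estimate = 10⁶/2700 = 370.37; M_reference = 10⁶/3200 = 312.50.
ΔM = 370.37 − 312.50 = 57.87 → +58 mireds.

+58 mireds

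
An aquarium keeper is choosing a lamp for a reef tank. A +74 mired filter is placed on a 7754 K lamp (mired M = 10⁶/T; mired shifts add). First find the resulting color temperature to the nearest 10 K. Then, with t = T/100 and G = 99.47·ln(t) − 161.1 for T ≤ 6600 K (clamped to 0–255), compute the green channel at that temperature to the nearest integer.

227

M_in = 10⁶/7754 = 128.97; M_out = 128.97 + (+74) = 202.97.
T_out = 10⁶/202.97 = 4926.9 K → 4930 K; t = 49.3.
G = 99.47·ln 49.3 − 161.1 = 99.47·3.8979 − 161.1 = 226.627.
Rounded: 227.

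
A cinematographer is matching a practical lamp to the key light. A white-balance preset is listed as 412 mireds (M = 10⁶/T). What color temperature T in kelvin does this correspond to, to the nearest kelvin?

2427 K

T = 10⁶ / 412 = 2427.18 K → 2427 K.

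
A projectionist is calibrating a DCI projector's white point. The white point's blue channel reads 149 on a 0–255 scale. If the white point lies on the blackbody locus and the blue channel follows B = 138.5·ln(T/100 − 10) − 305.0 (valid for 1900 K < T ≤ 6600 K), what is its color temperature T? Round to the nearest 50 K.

ln(t − 10) = (149 + 305.0) / 138.5 = 3.2780.
t − 10 = e^3.2780 = 26.522, so t = 36.522.
T = 100·t = 3652 K → 3650 K to the nearest 50 K.

3650 K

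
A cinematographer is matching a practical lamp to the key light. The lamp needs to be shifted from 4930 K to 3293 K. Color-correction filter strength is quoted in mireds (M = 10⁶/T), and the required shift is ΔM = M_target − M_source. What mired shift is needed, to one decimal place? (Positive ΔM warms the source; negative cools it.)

M_source = 10⁶/4930 = 202.840; M_target = 10⁶/3293 = 303.674.
ΔM = 303.674 − 202.840 = 100.835 → +100.8 mireds, a warming shift.

+100.8 mireds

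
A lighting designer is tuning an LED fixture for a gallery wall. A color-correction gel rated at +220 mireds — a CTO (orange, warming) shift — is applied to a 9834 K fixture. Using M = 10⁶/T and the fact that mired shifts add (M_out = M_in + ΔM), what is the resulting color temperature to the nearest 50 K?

M_in = 10⁶/9834 = 101.69 mireds.
M_out = 101.69 + (+220) = 321.69 mireds.
T_out = 10⁶/321.69 = 3108.6 K → 3100 K.

3100 K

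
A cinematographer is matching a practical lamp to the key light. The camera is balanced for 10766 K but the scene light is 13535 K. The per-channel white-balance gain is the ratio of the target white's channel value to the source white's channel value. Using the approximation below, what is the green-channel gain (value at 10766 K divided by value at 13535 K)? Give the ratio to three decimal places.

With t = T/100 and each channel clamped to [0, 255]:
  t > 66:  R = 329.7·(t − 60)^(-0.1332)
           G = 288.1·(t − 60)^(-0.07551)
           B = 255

1.035

At 13535 K (t = 135.35):
  G = 288.1·(135.35 − 60)^(-0.07551) = 288.1·75.35^(-0.07551) = 288.1·0.72154 = 207.876.
At 10766 K (t = 107.66):
  G = 288.1·(107.66 − 60)^(-0.07551) = 288.1·47.66^(-0.07551) = 288.1·0.74693 = 215.192.
Gain = 215.192 / 207.876 = 1.0352 → 1.035.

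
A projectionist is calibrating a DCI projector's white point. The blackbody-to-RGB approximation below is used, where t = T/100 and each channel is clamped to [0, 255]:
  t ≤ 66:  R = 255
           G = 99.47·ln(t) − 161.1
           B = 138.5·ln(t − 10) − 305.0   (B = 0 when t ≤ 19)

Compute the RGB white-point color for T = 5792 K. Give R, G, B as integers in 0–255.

t = 5792/100 = 57.92; the t ≤ 66 branch applies.
R = 255 by definition for t ≤ 66.
G = 99.47·ln 57.92 − 161.1 = 99.47·4.0591 − 161.1 = 242.655.
B = 138.5·ln(57.92 − 10) − 305.0 = 138.5·ln 47.92 − 305.0 = 138.5·3.8695 − 305.0 = 230.930.
Rounded: (255, 243, 231).

R=255, G=243, B=231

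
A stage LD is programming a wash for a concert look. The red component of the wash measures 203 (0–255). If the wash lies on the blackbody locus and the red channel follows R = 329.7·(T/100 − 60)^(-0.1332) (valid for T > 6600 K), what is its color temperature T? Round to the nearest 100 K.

(t − 60)^(-0.1332) = 203/329.7 = 0.61571.
t − 60 = 0.61571^(1/-0.1332) = 0.61571^(-7.508) = 38.129, so t = 98.129.
T = 100·t = 9813 K → 9800 K to the nearest 100 K.

9800 K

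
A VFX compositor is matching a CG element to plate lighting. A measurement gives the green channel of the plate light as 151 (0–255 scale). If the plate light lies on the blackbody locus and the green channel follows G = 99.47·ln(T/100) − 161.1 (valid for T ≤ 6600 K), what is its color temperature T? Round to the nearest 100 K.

2300 K

ln t = (151 + 161.1) / 99.47 = 3.1376.
t = e^3.1376 = 23.049.
T = 100·t = 2305 K → 2300 K to the nearest 100 K.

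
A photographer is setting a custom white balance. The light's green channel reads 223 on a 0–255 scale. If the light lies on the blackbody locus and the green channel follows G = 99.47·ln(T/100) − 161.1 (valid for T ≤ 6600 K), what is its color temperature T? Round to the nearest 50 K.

4750 K

ln t = (223 + 161.1) / 99.47 = 3.8615.
t = e^3.8615 = 47.535.
T = 100·t = 4753 K → 4750 K to the nearest 50 K.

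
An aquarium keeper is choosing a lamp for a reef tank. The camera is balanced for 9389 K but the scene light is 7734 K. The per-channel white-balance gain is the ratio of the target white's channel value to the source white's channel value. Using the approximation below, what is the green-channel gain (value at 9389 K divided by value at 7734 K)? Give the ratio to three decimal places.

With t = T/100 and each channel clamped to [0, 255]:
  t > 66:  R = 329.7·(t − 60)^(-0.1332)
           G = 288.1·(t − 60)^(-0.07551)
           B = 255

0.951

At 7734 K (t = 77.34):
  G = 288.1·(77.34 − 60)^(-0.07551) = 288.1·17.34^(-0.07551) = 288.1·0.80619 = 232.264.
At 9389 K (t = 93.89):
  G = 288.1·(93.89 − 60)^(-0.07551) = 288.1·33.89^(-0.07551) = 288.1·0.76642 = 220.804.
Gain = 220.804 / 232.264 = 0.9507 → 0.951.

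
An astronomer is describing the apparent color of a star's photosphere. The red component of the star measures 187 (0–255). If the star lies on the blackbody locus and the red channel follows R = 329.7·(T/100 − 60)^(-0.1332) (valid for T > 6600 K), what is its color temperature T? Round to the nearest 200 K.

(t − 60)^(-0.1332) = 187/329.7 = 0.56718.
t − 60 = 0.56718^(1/-0.1332) = 0.56718^(-7.508) = 70.620, so t = 130.620.
T = 100·t = 13062 K → 13000 K to the nearest 200 K.

13000 K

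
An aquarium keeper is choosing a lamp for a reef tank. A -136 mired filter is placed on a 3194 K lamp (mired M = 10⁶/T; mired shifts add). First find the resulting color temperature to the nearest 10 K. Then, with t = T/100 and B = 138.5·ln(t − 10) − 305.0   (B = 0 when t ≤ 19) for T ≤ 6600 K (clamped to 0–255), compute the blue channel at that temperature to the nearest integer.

227

M_in = 10⁶/3194 = 313.09; M_out = 313.09 + (-136) = 177.09.
T_out = 10⁶/177.09 = 5646.9 K → 5650 K; t = 56.5.
B = 138.5·ln(56.5 − 10) − 305.0 = 138.5·ln 46.5 − 305.0 = 138.5·3.8395 − 305.0 = 226.764.
Rounded: 227.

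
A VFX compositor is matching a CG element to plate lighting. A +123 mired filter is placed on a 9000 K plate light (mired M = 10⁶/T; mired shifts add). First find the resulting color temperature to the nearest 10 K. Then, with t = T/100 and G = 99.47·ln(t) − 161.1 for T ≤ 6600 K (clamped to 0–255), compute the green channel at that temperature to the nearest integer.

M_in = 10⁶/9000 = 111.11; M_out = 111.11 + (+123) = 234.11.
T_out = 10⁶/234.11 = 4271.5 K → 4270 K; t = 42.7.
G = 99.47·ln 42.7 − 161.1 = 99.47·3.7542 − 161.1 = 212.330.
Rounded: 212.

212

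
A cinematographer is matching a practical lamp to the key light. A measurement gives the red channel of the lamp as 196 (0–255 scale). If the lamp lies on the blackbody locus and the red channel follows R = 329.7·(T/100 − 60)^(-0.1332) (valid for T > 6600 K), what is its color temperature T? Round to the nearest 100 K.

(t − 60)^(-0.1332) = 196/329.7 = 0.59448.
t − 60 = 0.59448^(1/-0.1332) = 0.59448^(-7.508) = 49.621, so t = 109.621.
T = 100·t = 10962 K → 11000 K to the nearest 100 K.

11000 K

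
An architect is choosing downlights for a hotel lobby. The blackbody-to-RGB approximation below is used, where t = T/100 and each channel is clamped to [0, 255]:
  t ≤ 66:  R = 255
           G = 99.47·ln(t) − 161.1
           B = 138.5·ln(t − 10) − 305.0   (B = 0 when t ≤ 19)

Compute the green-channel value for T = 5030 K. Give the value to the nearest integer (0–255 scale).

229

t = 5030/100 = 50.3; the t ≤ 66 branch applies.
G = 99.47·ln 50.3 − 161.1 = 99.47·3.9180 − 161.1 = 228.624.
Rounded: 229.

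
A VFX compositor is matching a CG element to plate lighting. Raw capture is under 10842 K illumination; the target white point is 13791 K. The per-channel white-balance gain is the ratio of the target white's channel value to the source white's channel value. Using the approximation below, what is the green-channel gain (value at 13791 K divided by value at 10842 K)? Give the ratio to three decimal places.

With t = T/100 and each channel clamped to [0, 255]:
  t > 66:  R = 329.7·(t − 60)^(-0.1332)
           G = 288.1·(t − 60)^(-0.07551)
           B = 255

At 10842 K (t = 108.42):
  G = 288.1·(108.42 − 60)^(-0.07551) = 288.1·48.42^(-0.07551) = 288.1·0.74604 = 214.935.
At 13791 K (t = 137.91):
  G = 288.1·(137.91 − 60)^(-0.07551) = 288.1·77.91^(-0.07551) = 288.1·0.71972 = 207.352.
Gain = 207.352 / 214.935 = 0.9647 → 0.965.

0.965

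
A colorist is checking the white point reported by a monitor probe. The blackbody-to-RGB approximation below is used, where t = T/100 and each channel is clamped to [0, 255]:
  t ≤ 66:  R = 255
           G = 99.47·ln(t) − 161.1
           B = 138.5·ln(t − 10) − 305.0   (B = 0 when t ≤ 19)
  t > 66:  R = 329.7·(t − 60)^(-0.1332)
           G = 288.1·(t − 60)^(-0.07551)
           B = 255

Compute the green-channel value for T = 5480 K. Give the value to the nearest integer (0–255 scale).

t = 5480/100 = 54.8; the t ≤ 66 branch applies.
G = 99.47·ln 54.8 − 161.1 = 99.47·4.0037 − 161.1 = 237.147.
Rounded: 237.

237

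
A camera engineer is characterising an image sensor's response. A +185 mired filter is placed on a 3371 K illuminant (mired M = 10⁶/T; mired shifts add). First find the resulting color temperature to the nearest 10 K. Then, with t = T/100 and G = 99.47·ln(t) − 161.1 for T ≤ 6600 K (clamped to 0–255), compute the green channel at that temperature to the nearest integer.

M_in = 10⁶/3371 = 296.65; M_out = 296.65 + (+185) = 481.65.
T_out = 10⁶/481.65 = 2076.2 K → 2080 K; t = 20.8.
G = 99.47·ln 20.8 − 161.1 = 99.47·3.0350 − 161.1 = 140.787.
Rounded: 141.

141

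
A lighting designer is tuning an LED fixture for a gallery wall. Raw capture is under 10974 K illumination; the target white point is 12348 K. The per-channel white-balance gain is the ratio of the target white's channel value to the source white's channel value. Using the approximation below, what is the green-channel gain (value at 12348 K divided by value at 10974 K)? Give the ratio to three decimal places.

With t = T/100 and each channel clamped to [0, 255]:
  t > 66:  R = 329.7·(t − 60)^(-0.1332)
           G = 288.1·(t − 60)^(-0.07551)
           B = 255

0.982

At 10974 K (t = 109.74):
  G = 288.1·(109.74 − 60)^(-0.07551) = 288.1·49.74^(-0.07551) = 288.1·0.74453 = 214.499.
At 12348 K (t = 123.48):
  G = 288.1·(123.48 − 60)^(-0.07551) = 288.1·63.48^(-0.07551) = 288.1·0.73094 = 210.584.
Gain = 210.584 / 214.499 = 0.9818 → 0.982.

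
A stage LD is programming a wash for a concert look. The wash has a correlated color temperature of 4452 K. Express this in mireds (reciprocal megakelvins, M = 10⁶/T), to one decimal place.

224.6 mireds

M = 10⁶ / 4452 = 224.618 → 224.6 mireds.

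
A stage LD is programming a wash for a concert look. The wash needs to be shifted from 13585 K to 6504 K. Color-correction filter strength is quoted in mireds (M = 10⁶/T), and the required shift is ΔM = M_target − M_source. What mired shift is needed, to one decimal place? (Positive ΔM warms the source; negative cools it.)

M_source = 10⁶/13585 = 73.611; M_target = 10⁶/6504 = 153.752.
ΔM = 153.752 − 73.611 = 80.141 → +80.1 mireds, a warming shift.

+80.1 mireds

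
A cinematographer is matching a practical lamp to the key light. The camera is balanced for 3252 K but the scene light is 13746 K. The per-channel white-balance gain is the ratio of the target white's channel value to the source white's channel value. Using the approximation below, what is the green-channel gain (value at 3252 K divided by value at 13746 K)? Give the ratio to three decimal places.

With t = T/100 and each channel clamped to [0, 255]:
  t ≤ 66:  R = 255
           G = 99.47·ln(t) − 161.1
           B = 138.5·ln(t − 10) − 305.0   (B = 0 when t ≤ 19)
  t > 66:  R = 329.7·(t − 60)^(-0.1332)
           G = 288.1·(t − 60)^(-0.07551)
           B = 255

At 13746 K (t = 137.46):
  G = 288.1·(137.46 − 60)^(-0.07551) = 288.1·77.46^(-0.07551) = 288.1·0.72004 = 207.443.
At 3252 K (t = 32.52):
  G = 99.47·ln 32.52 − 161.1 = 99.47·3.4819 − 161.1 = 185.240.
Gain = 185.240 / 207.443 = 0.8930 → 0.893.

0.893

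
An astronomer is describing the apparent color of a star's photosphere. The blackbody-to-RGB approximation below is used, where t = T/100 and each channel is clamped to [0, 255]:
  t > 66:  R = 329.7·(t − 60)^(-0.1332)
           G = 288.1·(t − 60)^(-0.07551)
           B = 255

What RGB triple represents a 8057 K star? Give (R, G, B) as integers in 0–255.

t = 8057/100 = 80.57; the t > 66 branch applies.
R = 329.7·(80.57 − 60)^(-0.1332) = 329.7·20.57^(-0.1332) = 329.7·0.66846 = 220.392.
G = 288.1·(80.57 − 60)^(-0.07551) = 288.1·20.57^(-0.07551) = 288.1·0.79586 = 229.288.
B = 255 by definition for t > 66.
Rounded: (220, 229, 255).

(220, 229, 255)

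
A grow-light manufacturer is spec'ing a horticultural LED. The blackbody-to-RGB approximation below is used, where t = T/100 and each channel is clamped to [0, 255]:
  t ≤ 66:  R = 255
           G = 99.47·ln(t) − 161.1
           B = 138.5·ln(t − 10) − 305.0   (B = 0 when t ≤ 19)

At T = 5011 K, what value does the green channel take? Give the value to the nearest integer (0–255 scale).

t = 5011/100 = 50.11; the t ≤ 66 branch applies.
G = 99.47·ln 50.11 − 161.1 = 99.47·3.9142 − 161.1 = 228.248.
Rounded: 228.

228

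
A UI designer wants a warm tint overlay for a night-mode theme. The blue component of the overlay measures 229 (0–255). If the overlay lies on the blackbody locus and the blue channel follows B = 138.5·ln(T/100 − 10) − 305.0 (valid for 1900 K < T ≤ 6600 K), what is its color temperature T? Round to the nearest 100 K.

5700 K

ln(t − 10) = (229 + 305.0) / 138.5 = 3.8556.
t − 10 = e^3.8556 = 47.257, so t = 57.257.
T = 100·t = 5726 K → 5700 K to the nearest 100 K.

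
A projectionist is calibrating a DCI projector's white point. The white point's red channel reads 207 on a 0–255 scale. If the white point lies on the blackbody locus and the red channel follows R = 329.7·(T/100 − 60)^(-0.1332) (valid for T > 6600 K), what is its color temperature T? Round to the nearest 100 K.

9300 K

(t − 60)^(-0.1332) = 207/329.7 = 0.62784.
t − 60 = 0.62784^(1/-0.1332) = 0.62784^(-7.508) = 32.933, so t = 92.933.
T = 100·t = 9293 K → 9300 K to the nearest 100 K.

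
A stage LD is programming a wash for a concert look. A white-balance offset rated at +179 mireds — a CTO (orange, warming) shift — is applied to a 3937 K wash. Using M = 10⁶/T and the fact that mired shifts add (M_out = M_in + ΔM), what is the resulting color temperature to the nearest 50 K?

2300 K

M_in = 10⁶/3937 = 254.00 mireds.
M_out = 254.00 + (+179) = 433.00 mireds.
T_out = 10⁶/433.00 = 2309.5 K → 2300 K.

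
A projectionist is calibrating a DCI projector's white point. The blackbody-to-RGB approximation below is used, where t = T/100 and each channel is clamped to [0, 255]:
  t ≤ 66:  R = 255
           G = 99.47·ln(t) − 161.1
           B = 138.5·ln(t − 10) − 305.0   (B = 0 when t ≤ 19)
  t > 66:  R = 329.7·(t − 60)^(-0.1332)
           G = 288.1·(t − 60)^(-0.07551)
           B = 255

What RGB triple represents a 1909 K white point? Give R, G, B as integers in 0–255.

t = 1909/100 = 19.09; the t ≤ 66 branch applies.
R = 255 by definition for t ≤ 66.
G = 99.47·ln 19.09 − 161.1 = 99.47·2.9492 − 161.1 = 132.253.
B = 138.5·ln(19.09 − 10) − 305.0 = 138.5·ln 9.09 − 305.0 = 138.5·2.2072 − 305.0 = 0.694.
Rounded: (255, 132, 1).

R=255, G=132, B=1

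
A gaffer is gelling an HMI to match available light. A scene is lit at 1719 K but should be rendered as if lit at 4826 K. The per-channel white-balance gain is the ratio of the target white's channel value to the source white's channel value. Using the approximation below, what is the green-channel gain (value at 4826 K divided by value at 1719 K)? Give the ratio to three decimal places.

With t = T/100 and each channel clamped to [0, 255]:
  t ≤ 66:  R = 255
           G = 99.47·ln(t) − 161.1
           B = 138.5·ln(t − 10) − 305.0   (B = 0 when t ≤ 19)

At 1719 K (t = 17.19):
  G = 99.47·ln 17.19 − 161.1 = 99.47·2.8443 − 161.1 = 121.825.
At 4826 K (t = 48.26):
  G = 99.47·ln 48.26 − 161.1 = 99.47·3.8766 − 161.1 = 224.506.
Gain = 224.506 / 121.825 = 1.8428 → 1.843.

1.843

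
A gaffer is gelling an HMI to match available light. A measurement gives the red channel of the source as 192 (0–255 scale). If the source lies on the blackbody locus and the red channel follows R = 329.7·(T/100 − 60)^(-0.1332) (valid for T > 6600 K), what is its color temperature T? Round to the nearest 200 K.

(t − 60)^(-0.1332) = 192/329.7 = 0.58235.
t − 60 = 0.58235^(1/-0.1332) = 0.58235^(-7.508) = 57.929, so t = 117.929.
T = 100·t = 11793 K → 11800 K to the nearest 200 K.

11800 K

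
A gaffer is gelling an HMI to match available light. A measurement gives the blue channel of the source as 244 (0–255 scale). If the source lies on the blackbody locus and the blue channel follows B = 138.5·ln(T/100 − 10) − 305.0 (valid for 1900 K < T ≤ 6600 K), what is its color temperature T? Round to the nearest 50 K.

6250 K

ln(t − 10) = (244 + 305.0) / 138.5 = 3.9639.
t − 10 = e^3.9639 = 52.662, so t = 62.662.
T = 100·t = 6266 K → 6250 K to the nearest 50 K.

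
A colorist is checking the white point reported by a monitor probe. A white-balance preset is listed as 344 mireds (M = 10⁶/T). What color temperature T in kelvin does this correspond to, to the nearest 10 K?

T = 10⁶ / 344 = 2906.98 K → 2910 K.

2910 K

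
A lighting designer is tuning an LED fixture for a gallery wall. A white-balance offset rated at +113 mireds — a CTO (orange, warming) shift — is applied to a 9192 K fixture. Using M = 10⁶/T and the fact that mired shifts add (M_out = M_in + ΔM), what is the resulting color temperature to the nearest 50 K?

4500 K

M_in = 10⁶/9192 = 108.79 mireds.
M_out = 108.79 + (+113) = 221.79 mireds.
T_out = 10⁶/221.79 = 4508.8 K → 4500 K.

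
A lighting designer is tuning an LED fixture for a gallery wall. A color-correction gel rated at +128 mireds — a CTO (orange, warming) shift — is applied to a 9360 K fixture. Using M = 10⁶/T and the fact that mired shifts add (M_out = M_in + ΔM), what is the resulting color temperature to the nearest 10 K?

4260 K

M_in = 10⁶/9360 = 106.84 mireds.
M_out = 106.84 + (+128) = 234.84 mireds.
T_out = 10⁶/234.84 = 4258.3 K → 4260 K.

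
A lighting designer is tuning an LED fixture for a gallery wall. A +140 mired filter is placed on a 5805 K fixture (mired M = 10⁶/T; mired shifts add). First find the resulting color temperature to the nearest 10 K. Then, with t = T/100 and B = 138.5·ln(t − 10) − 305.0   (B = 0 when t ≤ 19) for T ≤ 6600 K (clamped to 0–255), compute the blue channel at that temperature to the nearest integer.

123

M_in = 10⁶/5805 = 172.27; M_out = 172.27 + (+140) = 312.27.
T_out = 10⁶/312.27 = 3202.4 K → 3200 K; t = 32.
B = 138.5·ln(32 − 10) − 305.0 = 138.5·ln 22 − 305.0 = 138.5·3.0910 − 305.0 = 123.109.
Rounded: 123.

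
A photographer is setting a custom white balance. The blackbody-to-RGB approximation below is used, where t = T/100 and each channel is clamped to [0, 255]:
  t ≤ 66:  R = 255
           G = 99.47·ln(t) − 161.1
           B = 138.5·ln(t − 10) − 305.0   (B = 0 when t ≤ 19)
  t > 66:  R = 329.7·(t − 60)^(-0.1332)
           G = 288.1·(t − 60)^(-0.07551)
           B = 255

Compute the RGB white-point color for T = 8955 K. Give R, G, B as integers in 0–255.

t = 8955/100 = 89.55; the t > 66 branch applies.
R = 329.7·(89.55 − 60)^(-0.1332) = 329.7·29.55^(-0.1332) = 329.7·0.63697 = 210.010.
G = 288.1·(89.55 − 60)^(-0.07551) = 288.1·29.55^(-0.07551) = 288.1·0.77439 = 223.101.
B = 255 by definition for t > 66.
Rounded: (210, 223, 255).

R=210, G=223, B=255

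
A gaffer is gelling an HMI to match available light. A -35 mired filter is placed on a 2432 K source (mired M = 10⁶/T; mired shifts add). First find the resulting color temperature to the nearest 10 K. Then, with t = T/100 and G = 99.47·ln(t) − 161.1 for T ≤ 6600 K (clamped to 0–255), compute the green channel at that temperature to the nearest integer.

165

M_in = 10⁶/2432 = 411.18; M_out = 411.18 + (-35) = 376.18.
T_out = 10⁶/376.18 = 2658.3 K → 2660 K; t = 26.6.
G = 99.47·ln 26.6 − 161.1 = 99.47·3.2809 − 161.1 = 165.252.
Rounded: 165.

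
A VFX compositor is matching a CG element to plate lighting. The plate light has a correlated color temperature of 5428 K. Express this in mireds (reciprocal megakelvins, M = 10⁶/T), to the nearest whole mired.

M = 10⁶ / 5428 = 184.230 → 184 mireds.

184 mireds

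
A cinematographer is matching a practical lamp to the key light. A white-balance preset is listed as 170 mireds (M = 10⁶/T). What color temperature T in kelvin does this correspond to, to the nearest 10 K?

5880 K

T = 10⁶ / 170 = 5882.35 K → 5880 K.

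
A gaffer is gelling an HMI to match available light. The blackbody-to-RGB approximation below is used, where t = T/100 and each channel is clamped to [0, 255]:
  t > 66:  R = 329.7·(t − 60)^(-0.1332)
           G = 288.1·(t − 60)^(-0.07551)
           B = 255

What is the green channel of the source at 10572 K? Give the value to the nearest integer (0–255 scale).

t = 10572/100 = 105.72; the t > 66 branch applies.
G = 288.1·(105.72 − 60)^(-0.07551) = 288.1·45.72^(-0.07551) = 288.1·0.74928 = 215.868.
Rounded: 216.

216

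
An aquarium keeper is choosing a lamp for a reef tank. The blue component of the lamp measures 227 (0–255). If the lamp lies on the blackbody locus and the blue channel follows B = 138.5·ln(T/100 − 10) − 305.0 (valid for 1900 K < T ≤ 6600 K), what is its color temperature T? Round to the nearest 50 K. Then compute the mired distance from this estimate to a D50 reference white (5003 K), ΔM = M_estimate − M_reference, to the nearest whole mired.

-23 mireds

ln(t − 10) = (227 + 305.0) / 138.5 = 3.8412.
t − 10 = e^3.8412 = 46.579, so t = 56.579.
T = 100·t = 5658 K → 5650 K to the nearest 50 K.
M_estimate = 10⁶/5650 = 176.99; M_reference = 10⁶/5003 = 199.88.
ΔM = 176.99 − 199.88 = -22.89 → -23 mireds.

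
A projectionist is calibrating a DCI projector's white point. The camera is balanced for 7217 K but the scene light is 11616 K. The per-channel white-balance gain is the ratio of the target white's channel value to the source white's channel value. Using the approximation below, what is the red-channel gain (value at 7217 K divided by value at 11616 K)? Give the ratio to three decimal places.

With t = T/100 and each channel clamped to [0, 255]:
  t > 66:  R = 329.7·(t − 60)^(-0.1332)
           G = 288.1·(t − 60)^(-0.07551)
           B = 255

At 11616 K (t = 116.16):
  R = 329.7·(116.16 − 60)^(-0.1332) = 329.7·56.16^(-0.1332) = 329.7·0.58476 = 192.795.
At 7217 K (t = 72.17):
  R = 329.7·(72.17 − 60)^(-0.1332) = 329.7·12.17^(-0.1332) = 329.7·0.71687 = 236.351.
Gain = 236.351 / 192.795 = 1.2259 → 1.226.

1.226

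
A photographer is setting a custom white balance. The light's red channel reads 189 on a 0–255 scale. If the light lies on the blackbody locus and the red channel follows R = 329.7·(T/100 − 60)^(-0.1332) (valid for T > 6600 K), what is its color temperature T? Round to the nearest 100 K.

(t − 60)^(-0.1332) = 189/329.7 = 0.57325.
t − 60 = 0.57325^(1/-0.1332) = 0.57325^(-7.508) = 65.199, so t = 125.199.
T = 100·t = 12520 K → 12500 K to the nearest 100 K.

12500 K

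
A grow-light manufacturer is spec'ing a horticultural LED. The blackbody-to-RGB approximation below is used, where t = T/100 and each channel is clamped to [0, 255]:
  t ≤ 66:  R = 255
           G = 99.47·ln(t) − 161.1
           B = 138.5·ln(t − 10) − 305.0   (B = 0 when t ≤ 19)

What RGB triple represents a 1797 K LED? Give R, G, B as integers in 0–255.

t = 1797/100 = 17.97; the t ≤ 66 branch applies.
R = 255 by definition for t ≤ 66.
G = 99.47·ln 17.97 − 161.1 = 99.47·2.8887 − 161.1 = 126.239.
t = 17.97 ≤ 19, so B = 0.
Rounded: (255, 126, 0).

R=255, G=126, B=0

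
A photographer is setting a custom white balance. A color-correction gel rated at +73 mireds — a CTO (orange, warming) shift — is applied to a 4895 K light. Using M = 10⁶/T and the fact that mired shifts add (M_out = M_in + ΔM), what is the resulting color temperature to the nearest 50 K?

M_in = 10⁶/4895 = 204.29 mireds.
M_out = 204.29 + (+73) = 277.29 mireds.
T_out = 10⁶/277.29 = 3606.3 K → 3600 K.

3600 K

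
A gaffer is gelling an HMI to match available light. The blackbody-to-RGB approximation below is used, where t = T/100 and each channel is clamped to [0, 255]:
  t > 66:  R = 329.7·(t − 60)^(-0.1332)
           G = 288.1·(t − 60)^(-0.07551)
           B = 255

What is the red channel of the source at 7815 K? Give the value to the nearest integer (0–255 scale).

t = 7815/100 = 78.15; the t > 66 branch applies.
R = 329.7·(78.15 − 60)^(-0.1332) = 329.7·18.15^(-0.1332) = 329.7·0.67970 = 224.097.
Rounded: 224.

224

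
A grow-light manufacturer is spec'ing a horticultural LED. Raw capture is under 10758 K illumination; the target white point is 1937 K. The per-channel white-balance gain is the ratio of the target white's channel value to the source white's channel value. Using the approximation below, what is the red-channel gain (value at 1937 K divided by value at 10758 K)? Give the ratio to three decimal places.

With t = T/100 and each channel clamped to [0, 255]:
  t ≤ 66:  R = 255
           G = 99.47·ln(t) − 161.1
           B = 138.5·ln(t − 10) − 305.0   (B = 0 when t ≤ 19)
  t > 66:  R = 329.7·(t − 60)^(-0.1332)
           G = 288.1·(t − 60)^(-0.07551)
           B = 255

1.294

At 10758 K (t = 107.58):
  R = 329.7·(107.58 − 60)^(-0.1332) = 329.7·47.58^(-0.1332) = 329.7·0.59782 = 197.100.
At 1937 K (t = 19.37):
  R = 255 by definition for t ≤ 66.
Gain = 255.000 / 197.100 = 1.2938 → 1.294.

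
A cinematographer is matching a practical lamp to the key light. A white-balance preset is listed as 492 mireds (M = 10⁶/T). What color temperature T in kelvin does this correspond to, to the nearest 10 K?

2030 K

T = 10⁶ / 492 = 2032.52 K → 2030 K.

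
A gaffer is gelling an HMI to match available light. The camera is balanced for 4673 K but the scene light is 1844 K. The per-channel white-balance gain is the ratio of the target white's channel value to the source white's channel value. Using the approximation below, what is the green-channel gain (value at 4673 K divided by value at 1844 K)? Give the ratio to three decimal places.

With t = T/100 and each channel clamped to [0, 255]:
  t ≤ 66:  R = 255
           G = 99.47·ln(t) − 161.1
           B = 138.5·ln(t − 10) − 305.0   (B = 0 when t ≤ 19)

At 1844 K (t = 18.44):
  G = 99.47·ln 18.44 − 161.1 = 99.47·2.9145 − 161.1 = 128.808.
At 4673 K (t = 46.73):
  G = 99.47·ln 46.73 − 161.1 = 99.47·3.8444 − 161.1 = 221.301.
Gain = 221.301 / 128.808 = 1.7181 → 1.718.

1.718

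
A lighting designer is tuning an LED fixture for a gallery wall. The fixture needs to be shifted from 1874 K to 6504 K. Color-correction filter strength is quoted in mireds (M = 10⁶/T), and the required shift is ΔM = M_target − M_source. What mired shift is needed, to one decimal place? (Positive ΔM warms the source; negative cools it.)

M_source = 10⁶/1874 = 533.618; M_target = 10⁶/6504 = 153.752.
ΔM = 153.752 − 533.618 = -379.866 → -379.9 mireds, a cooling shift.

-379.9 mireds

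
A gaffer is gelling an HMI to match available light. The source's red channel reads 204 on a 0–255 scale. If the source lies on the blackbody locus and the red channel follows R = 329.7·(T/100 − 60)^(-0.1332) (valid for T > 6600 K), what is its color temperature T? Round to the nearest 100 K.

9700 K

(t − 60)^(-0.1332) = 204/329.7 = 0.61874.
t − 60 = 0.61874^(1/-0.1332) = 0.61874^(-7.508) = 36.748, so t = 96.748.
T = 100·t = 9675 K → 9700 K to the nearest 100 K.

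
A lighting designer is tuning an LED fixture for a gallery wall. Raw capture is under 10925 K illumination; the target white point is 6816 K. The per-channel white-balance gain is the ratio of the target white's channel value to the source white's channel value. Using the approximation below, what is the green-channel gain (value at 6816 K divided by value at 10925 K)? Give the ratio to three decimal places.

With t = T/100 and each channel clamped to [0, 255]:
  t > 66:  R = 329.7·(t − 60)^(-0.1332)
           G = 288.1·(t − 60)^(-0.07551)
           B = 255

1.145

At 10925 K (t = 109.25):
  G = 288.1·(109.25 − 60)^(-0.07551) = 288.1·49.25^(-0.07551) = 288.1·0.74509 = 214.659.
At 6816 K (t = 68.16):
  G = 288.1·(68.16 − 60)^(-0.07551) = 288.1·8.16^(-0.07551) = 288.1·0.85341 = 245.868.
Gain = 245.868 / 214.659 = 1.1454 → 1.145.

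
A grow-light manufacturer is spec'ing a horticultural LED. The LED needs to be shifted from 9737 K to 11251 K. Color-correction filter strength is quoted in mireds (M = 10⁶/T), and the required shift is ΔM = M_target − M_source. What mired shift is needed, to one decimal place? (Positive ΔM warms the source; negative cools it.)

M_source = 10⁶/9737 = 102.701; M_target = 10⁶/11251 = 88.881.
ΔM = 88.881 − 102.701 = -13.820 → -13.8 mireds, a cooling shift.

-13.8 mireds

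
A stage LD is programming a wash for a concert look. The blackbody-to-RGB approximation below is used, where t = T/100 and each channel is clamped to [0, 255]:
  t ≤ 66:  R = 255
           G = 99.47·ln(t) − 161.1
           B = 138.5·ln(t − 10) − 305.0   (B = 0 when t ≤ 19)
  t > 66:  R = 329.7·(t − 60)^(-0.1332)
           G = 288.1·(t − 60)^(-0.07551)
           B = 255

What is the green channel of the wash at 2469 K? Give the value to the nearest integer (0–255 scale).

158

t = 2469/100 = 24.69; the t ≤ 66 branch applies.
G = 99.47·ln 24.69 − 161.1 = 99.47·3.2064 − 161.1 = 157.840.
Rounded: 158.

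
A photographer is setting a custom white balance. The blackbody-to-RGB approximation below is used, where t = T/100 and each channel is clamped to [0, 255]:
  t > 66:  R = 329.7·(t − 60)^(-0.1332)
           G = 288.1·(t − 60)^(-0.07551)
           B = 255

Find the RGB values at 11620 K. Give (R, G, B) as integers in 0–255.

t = 11620/100 = 116.2; the t > 66 branch applies.
R = 329.7·(116.2 − 60)^(-0.1332) = 329.7·56.2^(-0.1332) = 329.7·0.58470 = 192.776.
G = 288.1·(116.2 − 60)^(-0.07551) = 288.1·56.2^(-0.07551) = 288.1·0.73770 = 212.530.
B = 255 by definition for t > 66.
Rounded: (193, 213, 255).

(193, 213, 255)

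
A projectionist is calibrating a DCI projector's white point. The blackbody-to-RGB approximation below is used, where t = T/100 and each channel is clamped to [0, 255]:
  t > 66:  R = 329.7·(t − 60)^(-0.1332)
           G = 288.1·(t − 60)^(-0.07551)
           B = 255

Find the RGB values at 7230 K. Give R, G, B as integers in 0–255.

t = 7230/100 = 72.3; the t > 66 branch applies.
R = 329.7·(72.3 − 60)^(-0.1332) = 329.7·12.3^(-0.1332) = 329.7·0.71585 = 236.017.
G = 288.1·(72.3 − 60)^(-0.07551) = 288.1·12.3^(-0.07551) = 288.1·0.82737 = 238.366.
B = 255 by definition for t > 66.
Rounded: (236, 238, 255).

R=236, G=238, B=255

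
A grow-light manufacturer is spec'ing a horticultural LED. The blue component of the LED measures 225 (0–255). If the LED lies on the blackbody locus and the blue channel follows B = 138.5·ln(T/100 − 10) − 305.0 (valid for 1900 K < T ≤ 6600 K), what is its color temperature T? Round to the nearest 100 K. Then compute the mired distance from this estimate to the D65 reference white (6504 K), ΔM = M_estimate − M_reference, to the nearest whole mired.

ln(t − 10) = (225 + 305.0) / 138.5 = 3.8267.
t − 10 = e^3.8267 = 45.911, so t = 55.911.
T = 100·t = 5591 K → 5600 K to the nearest 100 K.
M_estimate = 10⁶/5600 = 178.57; M_reference = 10⁶/6504 = 153.75.
ΔM = 178.57 − 153.75 = 24.82 → +25 mireds.

+25 mireds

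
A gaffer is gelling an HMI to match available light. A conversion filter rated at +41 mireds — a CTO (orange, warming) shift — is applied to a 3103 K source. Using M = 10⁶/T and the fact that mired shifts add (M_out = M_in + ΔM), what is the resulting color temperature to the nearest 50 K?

2750 K

M_in = 10⁶/3103 = 322.27 mireds.
M_out = 322.27 + (+41) = 363.27 mireds.
T_out = 10⁶/363.27 = 2752.8 K → 2750 K.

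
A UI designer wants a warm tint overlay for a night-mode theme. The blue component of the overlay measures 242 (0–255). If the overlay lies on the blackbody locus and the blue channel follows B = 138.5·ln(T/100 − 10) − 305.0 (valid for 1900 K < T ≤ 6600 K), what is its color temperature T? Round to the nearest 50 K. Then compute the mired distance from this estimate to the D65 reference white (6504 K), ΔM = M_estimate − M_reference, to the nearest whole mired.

ln(t − 10) = (242 + 305.0) / 138.5 = 3.9495.
t − 10 = e^3.9495 = 51.907, so t = 61.907.
T = 100·t = 6191 K → 6200 K to the nearest 50 K.
M_estimate = 10⁶/6200 = 161.29; M_reference = 10⁶/6504 = 153.75.
ΔM = 161.29 − 153.75 = 7.54 → +8 mireds.

+8 mireds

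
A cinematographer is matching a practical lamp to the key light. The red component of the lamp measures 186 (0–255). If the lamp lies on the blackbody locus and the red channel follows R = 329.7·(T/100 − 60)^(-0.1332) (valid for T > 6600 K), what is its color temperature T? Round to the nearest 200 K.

13400 K

(t − 60)^(-0.1332) = 186/329.7 = 0.56415.
t − 60 = 0.56415^(1/-0.1332) = 0.56415^(-7.508) = 73.521, so t = 133.521.
T = 100·t = 13352 K → 13400 K to the nearest 200 K.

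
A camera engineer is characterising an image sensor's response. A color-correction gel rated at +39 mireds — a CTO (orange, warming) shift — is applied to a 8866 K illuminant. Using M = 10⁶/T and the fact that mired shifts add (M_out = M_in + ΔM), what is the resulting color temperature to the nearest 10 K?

6590 K

M_in = 10⁶/8866 = 112.79 mireds.
M_out = 112.79 + (+39) = 151.79 mireds.
T_out = 10⁶/151.79 = 6588.0 K → 6590 K.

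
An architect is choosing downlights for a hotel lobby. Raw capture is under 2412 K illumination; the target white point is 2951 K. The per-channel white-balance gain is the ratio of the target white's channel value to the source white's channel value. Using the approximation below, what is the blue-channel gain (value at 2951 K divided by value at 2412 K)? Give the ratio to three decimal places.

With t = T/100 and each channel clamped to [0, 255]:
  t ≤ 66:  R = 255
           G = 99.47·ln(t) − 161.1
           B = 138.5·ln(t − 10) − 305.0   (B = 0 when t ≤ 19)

1.726

At 2412 K (t = 24.12):
  B = 138.5·ln(24.12 − 10) − 305.0 = 138.5·ln 14.12 − 305.0 = 138.5·2.6476 − 305.0 = 61.692.
At 2951 K (t = 29.51):
  B = 138.5·ln(29.51 − 10) − 305.0 = 138.5·ln 19.51 − 305.0 = 138.5·2.9709 − 305.0 = 106.473.
Gain = 106.473 / 61.692 = 1.7259 → 1.726.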